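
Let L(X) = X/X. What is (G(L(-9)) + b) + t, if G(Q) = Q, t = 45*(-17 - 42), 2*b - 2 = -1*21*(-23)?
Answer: -4823/2 ≈ -2411.5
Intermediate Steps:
L(X) = 1
b = 485/2 (b = 1 + (-1*21*(-23))/2 = 1 + (-21*(-23))/2 = 1 + (½)*483 = 1 + 483/2 = 485/2 ≈ 242.50)
t = -2655 (t = 45*(-59) = -2655)
(G(L(-9)) + b) + t = (1 + 485/2) - 2655 = 487/2 - 2655 = -4823/2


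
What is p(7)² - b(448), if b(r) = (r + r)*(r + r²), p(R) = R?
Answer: -180232143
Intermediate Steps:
b(r) = 2*r*(r + r²) (b(r) = (2*r)*(r + r²) = 2*r*(r + r²))
p(7)² - b(448) = 7² - 2*448²*(1 + 448) = 49 - 2*200704*449 = 49 - 1*180232192 = 49 - 180232192 = -180232143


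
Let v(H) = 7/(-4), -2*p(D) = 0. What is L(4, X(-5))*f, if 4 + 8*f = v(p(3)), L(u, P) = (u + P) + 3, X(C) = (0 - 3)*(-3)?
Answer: -23/2 ≈ -11.500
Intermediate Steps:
p(D) = 0 (p(D) = -½*0 = 0)
X(C) = 9 (X(C) = -3*(-3) = 9)
L(u, P) = 3 + P + u (L(u, P) = (P + u) + 3 = 3 + P + u)
v(H) = -7/4 (v(H) = 7*(-¼) = -7/4)
f = -23/32 (f = -½ + (⅛)*(-7/4) = -½ - 7/32 = -23/32 ≈ -0.71875)
L(4, X(-5))*f = (3 + 9 + 4)*(-23/32) = 16*(-23/32) = -23/2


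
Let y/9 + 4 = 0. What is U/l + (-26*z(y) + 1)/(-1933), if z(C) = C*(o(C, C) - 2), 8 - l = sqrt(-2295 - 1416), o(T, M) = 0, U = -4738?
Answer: (-9143586*I + 1871*sqrt(3711))/(1933*(sqrt(3711) + 8*I)) ≈ -9.0729 - 76.458*I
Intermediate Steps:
y = -36 (y = -36 + 9*0 = -36 + 0 = -36)
l = 8 - I*sqrt(3711) (l = 8 - sqrt(-2295 - 1416) = 8 - sqrt(-3711) = 8 - I*sqrt(3711) ≈ 8.0 - 60.918*I)
z(C) = -2*C (z(C) = C*(0 - 2) = C*(-2) = -2*C)
U/l + (-26*z(y) + 1)/(-1933) = -4738/(8 - I*sqrt(3711)) + (-(-52)*(-36) + 1)/(-1933) = -4738/(8 - I*sqrt(3711)) + (-26*72 + 1)*(-1/1933) = -4738/(8 - I*sqrt(3711)) + (-1872 + 1)*(-1/1933) = -4738/(8 - I*sqrt(3711)) - 1871*(-1/1933) = -4738/(8 - I*sqrt(3711)) + 1871/1933 = 1871/1933 - 4738/(8 - I*sqrt(3711))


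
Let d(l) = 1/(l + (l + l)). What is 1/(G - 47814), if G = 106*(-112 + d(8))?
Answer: -12/716179 ≈ -1.6756e-5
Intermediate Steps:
d(l) = 1/(3*l) (d(l) = 1/(l + 2*l) = 1/(3*l))
G = -142411/12 (G = 106*(-112 + (⅓)/8) = 106*(-112 + (⅓)*(⅛)) = 106*(-112 + 1/24) = 106*(-2687/24) = -142411/12 ≈ -11868.)
1/(G - 47814) = 1/(-142411/12 - 47814) = 1/(-716179/12) = -12/716179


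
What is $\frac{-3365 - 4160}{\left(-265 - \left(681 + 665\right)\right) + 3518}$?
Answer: $- \frac{7525}{1907} \approx -3.946$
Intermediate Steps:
$\frac{-3365 - 4160}{\left(-265 - \left(681 + 665\right)\right) + 3518} = - \frac{7525}{\left(-265 - 1346\right) + 3518} = - \frac{7525}{-1611 + 3518} = - \frac{7525}{1907}$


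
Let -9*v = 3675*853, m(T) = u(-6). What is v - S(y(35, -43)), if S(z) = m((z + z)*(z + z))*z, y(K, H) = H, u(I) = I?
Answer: -1045699/3 ≈ -3.4857e+5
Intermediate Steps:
m(T) = -6
S(z) = -6*z
v = -1044925/3 (v = -1225*853/3 = -⅑*3134775 = -1044925/3 ≈ -3.4831e+5)
v - S(y(35, -43)) = -1044925/3 - (-6)*(-43) = -1044925/3 - 1*258 = -1044925/3 - 258 = -1045699/3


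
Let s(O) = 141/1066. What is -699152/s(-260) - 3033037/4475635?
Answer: -3335673433838537/631064535 ≈ -5.2858e+6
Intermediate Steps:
s(O) = 141/1066 (s(O) = 141*(1/1066) = 141/1066)
-699152/s(-260) - 3033037/4475635 = -699152/141/1066 - 3033037/4475635 = -699152*1066/141 - 3033037*1/4475635 = -745296032/141 - 3033037/4475635 = -3335673433838537/631064535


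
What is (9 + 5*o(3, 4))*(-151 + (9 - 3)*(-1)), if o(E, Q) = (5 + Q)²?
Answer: -64998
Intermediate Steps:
(9 + 5*o(3, 4))*(-151 + (9 - 3)*(-1)) = (9 + 5*(5 + 4)²)*(-151 + (9 - 3)*(-1)) = (9 + 5*9²)*(-151 + 6*(-1)) = (9 + 5*81)*(-151 - 6) = (9 + 405)*(-157) = 414*(-157) = -64998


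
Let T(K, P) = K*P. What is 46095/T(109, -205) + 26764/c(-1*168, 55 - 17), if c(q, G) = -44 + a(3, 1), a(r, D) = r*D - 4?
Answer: -120023171/201105 ≈ -596.82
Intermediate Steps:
a(r, D) = -4 + D*r (a(r, D) = D*r - 4 = -4 + D*r)
c(q, G) = -45 (c(q, G) = -44 + (-4 + 1*3) = -44 + (-4 + 3) = -44 - 1 = -45)
46095/T(109, -205) + 26764/c(-1*168, 55 - 17) = 46095/((109*(-205))) + 26764/(-45) = 46095/(-22345) + 26764*(-1/45) = 46095*(-1/22345) - 26764/45 = -9219/4469 - 26764/45 = -120023171/201105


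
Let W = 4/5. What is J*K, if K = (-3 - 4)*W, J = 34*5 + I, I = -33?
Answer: -3836/5 ≈ -767.20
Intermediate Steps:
W = ⅘ (W = 4*(⅕) = ⅘ ≈ 0.80000)
J = 137 (J = 34*5 - 33 = 170 - 33 = 137)
K = -28/5 (K = (-3 - 4)*(⅘) = -7*⅘ = -28/5 ≈ -5.6000)
J*K = 137*(-28/5) = -3836/5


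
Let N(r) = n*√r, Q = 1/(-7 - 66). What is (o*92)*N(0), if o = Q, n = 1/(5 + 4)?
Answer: 0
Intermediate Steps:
n = ⅑ (n = 1/9 = ⅑ ≈ 0.11111)
Q = -1/73 (Q = 1/(-73) = -1/73 ≈ -0.013699)
N(r) = √r/9
o = -1/73 ≈ -0.013699
(o*92)*N(0) = (-1/73*92)*(√0/9) = -92*0/657 = -92/73*0 = 0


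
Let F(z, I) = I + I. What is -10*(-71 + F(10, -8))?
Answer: 870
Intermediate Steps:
F(z, I) = 2*I
-10*(-71 + F(10, -8)) = -10*(-71 + 2*(-8)) = -10*(-71 - 16) = -10*(-87) = 870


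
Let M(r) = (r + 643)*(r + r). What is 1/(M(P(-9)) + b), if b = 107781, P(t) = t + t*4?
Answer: 1/53961 ≈ 1.8532e-5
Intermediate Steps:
P(t) = 5*t (P(t) = t + 4*t = 5*t)
M(r) = 2*r*(643 + r) (M(r) = (643 + r)*(2*r) = 2*r*(643 + r))
1/(M(P(-9)) + b) = 1/(2*(5*(-9))*(643 + 5*(-9)) + 107781) = 1/(2*(-45)*(643 - 45) + 107781) = 1/(2*(-45)*598 + 107781) = 1/(-53820 + 107781) = 1/53961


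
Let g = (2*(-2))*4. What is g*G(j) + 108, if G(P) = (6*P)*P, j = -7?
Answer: -4596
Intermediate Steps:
g = -16 (g = -4*4 = -16)
G(P) = 6*P²
g*G(j) + 108 = -96*(-7)² + 108 = -96*49 + 108 = -16*294 + 108 = -4704 + 108 = -4596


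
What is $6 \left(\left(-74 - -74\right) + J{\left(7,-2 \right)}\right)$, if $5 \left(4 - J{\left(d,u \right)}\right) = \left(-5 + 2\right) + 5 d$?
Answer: $- \frac{72}{5} \approx -14.4$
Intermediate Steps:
$J{\left(d,u \right)} = \frac{23}{5} - d$ ($J{\left(d,u \right)} = 4 - \frac{\left(-5 + 2\right) + 5 d}{5} = 4 - \frac{-3 + 5 d}{5} = 4 - \left(- \frac{3}{5} + d\right) = \frac{23}{5} - d$)
$6 \left(\left(-74 - -74\right) + J{\left(7,-2 \right)}\right) = 6 \left(\left(-74 - -74\right) + \left(\frac{23}{5} - 7\right)\right) = 6 \left(\left(-74 + 74\right) + \left(\frac{23}{5} - 7\right)\right) = 6 \left(0 - \frac{12}{5}\right) = 6 \left(- \frac{12}{5}\right) = - \frac{72}{5}$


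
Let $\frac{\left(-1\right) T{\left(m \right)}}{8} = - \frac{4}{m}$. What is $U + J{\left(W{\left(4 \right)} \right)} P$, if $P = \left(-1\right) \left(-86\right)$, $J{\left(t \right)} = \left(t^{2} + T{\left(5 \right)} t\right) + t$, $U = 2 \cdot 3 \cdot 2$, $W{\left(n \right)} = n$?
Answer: $\frac{19668}{5} \approx 3933.6$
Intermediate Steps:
$T{\left(m \right)} = \frac{32}{m}$ ($T{\left(m \right)} = - 8 \left(- \frac{4}{m}\right) = \frac{32}{m}$)
$U = 12$ ($U = 6 \cdot 2 = 12$)
$J{\left(t \right)} = t^{2} + \frac{37 t}{5}$ ($J{\left(t \right)} = \left(t^{2} + \frac{32}{5} t\right) + t = \left(t^{2} + 32 \cdot \frac{1}{5} t\right) + t = \left(t^{2} + \frac{32 t}{5}\right) + t = t^{2} + \frac{37 t}{5}$)
$P = 86$
$U + J{\left(W{\left(4 \right)} \right)} P = 12 + \frac{1}{5} \cdot 4 \left(37 + 5 \cdot 4\right) 86 = 12 + \frac{1}{5} \cdot 4 \left(37 + 20\right) 86 = 12 + \frac{1}{5} \cdot 4 \cdot 57 \cdot 86 = 12 + \frac{228}{5} \cdot 86 = 12 + \frac{19608}{5} = \frac{19668}{5}$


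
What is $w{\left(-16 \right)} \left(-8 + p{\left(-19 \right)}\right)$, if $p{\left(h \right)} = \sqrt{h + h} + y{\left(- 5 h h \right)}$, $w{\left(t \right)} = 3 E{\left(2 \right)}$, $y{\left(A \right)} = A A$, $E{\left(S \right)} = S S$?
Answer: $39096204 + 12 i \sqrt{38} \approx 3.9096 \cdot 10^{7} + 73.973 i$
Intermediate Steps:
$E{\left(S \right)} = S^{2}$
$y{\left(A \right)} = A^{2}$
$w{\left(t \right)} = 12$ ($w{\left(t \right)} = 3 \cdot 2^{2} = 3 \cdot 4 = 12$)
$p{\left(h \right)} = 25 h^{4} + \sqrt{2} \sqrt{h}$ ($p{\left(h \right)} = \sqrt{h + h} + \left(- 5 h h\right)^{2} = \sqrt{2 h} + \left(- 5 h^{2}\right)^{2} = \sqrt{2} \sqrt{h} + 25 h^{4} = 25 h^{4} + \sqrt{2} \sqrt{h}$)
$w{\left(-16 \right)} \left(-8 + p{\left(-19 \right)}\right) = 12 \left(-8 + \left(25 \left(-19\right)^{4} + \sqrt{2} \sqrt{-19}\right)\right) = 12 \left(-8 + \left(25 \cdot 130321 + \sqrt{2} i \sqrt{19}\right)\right) = 12 \left(-8 + \left(3258025 + i \sqrt{38}\right)\right) = 12 \left(3258017 + i \sqrt{38}\right) = 39096204 + 12 i \sqrt{38}$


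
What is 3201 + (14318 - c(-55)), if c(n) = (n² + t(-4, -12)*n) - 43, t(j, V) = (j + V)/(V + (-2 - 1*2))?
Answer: 14592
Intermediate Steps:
t(j, V) = (V + j)/(-4 + V) (t(j, V) = (V + j)/(V + (-2 - 2)) = (V + j)/(V - 4) = (V + j)/(-4 + V))
c(n) = -43 + n + n² (c(n) = (n² + ((-12 - 4)/(-4 - 12))*n) - 43 = (n² + (-16/(-16))*n) - 43 = (n² + (-1/16*(-16))*n) - 43 = (n² + 1*n) - 43 = (n² + n) - 43 = (n + n²) - 43 = -43 + n + n²)
3201 + (14318 - c(-55)) = 3201 + (14318 - (-43 - 55 + (-55)²)) = 3201 + (14318 - (-43 - 55 + 3025)) = 3201 + (14318 - 1*2927) = 3201 + (14318 - 2927) = 3201 + 11391 = 14592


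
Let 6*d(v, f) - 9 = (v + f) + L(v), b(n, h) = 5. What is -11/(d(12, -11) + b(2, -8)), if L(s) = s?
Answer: -33/26 ≈ -1.2692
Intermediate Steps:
d(v, f) = 3/2 + v/3 + f/6 (d(v, f) = 3/2 + ((v + f) + v)/6 = 3/2 + ((f + v) + v)/6 = 3/2 + (f + 2*v)/6 = 3/2 + (v/3 + f/6) = 3/2 + v/3 + f/6)
-11/(d(12, -11) + b(2, -8)) = -11/((3/2 + (1/3)*12 + (1/6)*(-11)) + 5) = -11/((3/2 + 4 - 11/6) + 5) = -11/(11/3 + 5) = -11/26/3 = -11*3/26 = -33/26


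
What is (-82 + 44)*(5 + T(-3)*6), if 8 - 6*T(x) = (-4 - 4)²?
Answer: 1938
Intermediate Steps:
T(x) = -28/3 (T(x) = 4/3 - (-4 - 4)²/6 = 4/3 - ⅙*(-8)² = 4/3 - ⅙*64 = 4/3 - 32/3 = -28/3)
(-82 + 44)*(5 + T(-3)*6) = (-82 + 44)*(5 - 28/3*6) = -38*(5 - 56) = -38*(-51) = 1938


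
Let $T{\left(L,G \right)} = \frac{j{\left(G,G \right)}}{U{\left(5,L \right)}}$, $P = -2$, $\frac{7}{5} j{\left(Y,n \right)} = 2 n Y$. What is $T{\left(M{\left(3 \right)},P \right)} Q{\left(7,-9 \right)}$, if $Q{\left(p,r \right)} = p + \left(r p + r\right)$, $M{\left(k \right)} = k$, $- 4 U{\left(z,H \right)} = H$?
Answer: $\frac{10400}{21} \approx 495.24$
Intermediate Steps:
$U{\left(z,H \right)} = - \frac{H}{4}$
$j{\left(Y,n \right)} = \frac{10 Y n}{7}$ ($j{\left(Y,n \right)} = \frac{5 \cdot 2 n Y}{7} = \frac{5 \cdot 2 Y n}{7} = \frac{10 Y n}{7}$)
$Q{\left(p,r \right)} = p + r + p r$ ($Q{\left(p,r \right)} = p + \left(p r + r\right) = p + \left(r + p r\right) = p + r + p r$)
$T{\left(L,G \right)} = - \frac{40 G^{2}}{7 L}$ ($T{\left(L,G \right)} = \frac{\frac{10}{7} G G}{\left(- \frac{1}{4}\right) L} = \frac{10 G^{2}}{7} \left(- \frac{4}{L}\right) = - \frac{40 G^{2}}{7 L}$)
$T{\left(M{\left(3 \right)},P \right)} Q{\left(7,-9 \right)} = - \frac{40 \left(-2\right)^{2}}{7 \cdot 3} \left(7 - 9 + 7 \left(-9\right)\right) = \left(- \frac{40}{7}\right) 4 \cdot \frac{1}{3} \left(7 - 9 - 63\right) = \left(- \frac{160}{21}\right) \left(-65\right) = \frac{10400}{21}$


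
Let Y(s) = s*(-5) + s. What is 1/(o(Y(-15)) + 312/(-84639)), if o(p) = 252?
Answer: 28213/7109572 ≈ 0.0039683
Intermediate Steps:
Y(s) = -4*s (Y(s) = -5*s + s = -4*s)
1/(o(Y(-15)) + 312/(-84639)) = 1/(252 + 312/(-84639)) = 1/(252 + 312*(-1/84639)) = 1/(252 - 104/28213) = 1/(7109572/28213) = 28213/7109572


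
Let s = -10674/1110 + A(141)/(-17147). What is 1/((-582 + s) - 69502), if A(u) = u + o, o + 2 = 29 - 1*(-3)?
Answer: -3172195/222350650528 ≈ -1.4267e-5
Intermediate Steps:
o = 30 (o = -2 + (29 - 1*(-3)) = -2 + (29 + 3) = -2 + 32 = 30)
A(u) = 30 + u (A(u) = u + 30 = 30 + u)
s = -30536148/3172195 (s = -10674/1110 + (30 + 141)/(-17147) = -10674*1/1110 + 171*(-1/17147) = -1779/185 - 171/17147 = -30536148/3172195 ≈ -9.6262)
1/((-582 + s) - 69502) = 1/((-582 - 30536148/3172195) - 69502) = 1/(-1876753638/3172195 - 69502) = 1/(-222350650528/3172195) = -3172195/222350650528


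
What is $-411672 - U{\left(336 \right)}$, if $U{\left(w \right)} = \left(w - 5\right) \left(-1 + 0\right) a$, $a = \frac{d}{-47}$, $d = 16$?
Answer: $- \frac{19353880}{47} \approx -4.1178 \cdot 10^{5}$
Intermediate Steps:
$a = - \frac{16}{47}$ ($a = \frac{16}{-47} = 16 \left(- \frac{1}{47}\right) = - \frac{16}{47} \approx -0.34043$)
$U{\left(w \right)} = - \frac{80}{47} + \frac{16 w}{47}$ ($U{\left(w \right)} = \left(w - 5\right) \left(-1 + 0\right) \left(- \frac{16}{47}\right) = \left(-5 + w\right) \left(-1\right) \left(- \frac{16}{47}\right) = \left(5 - w\right) \left(- \frac{16}{47}\right) = - \frac{80}{47} + \frac{16 w}{47}$)
$-411672 - U{\left(336 \right)} = -411672 - \left(- \frac{80}{47} + \frac{16}{47} \cdot 336\right) = -411672 - \left(- \frac{80}{47} + \frac{5376}{47}\right) = -411672 - \frac{5296}{47} = - \frac{19353880}{47}$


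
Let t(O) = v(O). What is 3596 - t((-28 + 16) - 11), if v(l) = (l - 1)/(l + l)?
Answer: 82696/23 ≈ 3595.5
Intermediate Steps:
v(l) = (-1 + l)/(2*l) (v(l) = (-1 + l)/((2*l)) = (-1 + l)*(1/(2*l)) = (-1 + l)/(2*l))
t(O) = (-1 + O)/(2*O)
3596 - t((-28 + 16) - 11) = 3596 - (-1 + ((-28 + 16) - 11))/(2*((-28 + 16) - 11)) = 3596 - (-1 + (-12 - 11))/(2*(-12 - 11)) = 3596 - (-1 - 23)/(2*(-23)) = 3596 - (-1)*(-24)/(2*23) = 3596 - 1*12/23 = 3596 - 12/23 = 82696/23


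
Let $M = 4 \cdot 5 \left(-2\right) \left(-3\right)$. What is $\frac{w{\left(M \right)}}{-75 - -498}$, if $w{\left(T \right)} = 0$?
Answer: $0$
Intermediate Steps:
$M = 120$ ($M = 20 \left(-2\right) \left(-3\right) = \left(-40\right) \left(-3\right) = 120$)
$\frac{w{\left(M \right)}}{-75 - -498} = \frac{0}{-75 - -498} = \frac{0}{-75 + 498} = \frac{0}{423} = 0 \cdot \frac{1}{423} = 0$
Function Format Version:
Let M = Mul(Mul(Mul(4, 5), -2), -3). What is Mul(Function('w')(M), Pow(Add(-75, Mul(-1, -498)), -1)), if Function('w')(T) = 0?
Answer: 0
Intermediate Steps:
M = 120 (M = Mul(Mul(20, -2), -3) = Mul(-40, -3) = 120)
Mul(Function('w')(M), Pow(Add(-75, Mul(-1, -498)), -1)) = Mul(0, Pow(Add(-75, Mul(-1, -498)), -1)) = Mul(0, Pow(Add(-75, 498), -1)) = Mul(0, Pow(423, -1)) = Mul(0, Rational(1, 423)) = 0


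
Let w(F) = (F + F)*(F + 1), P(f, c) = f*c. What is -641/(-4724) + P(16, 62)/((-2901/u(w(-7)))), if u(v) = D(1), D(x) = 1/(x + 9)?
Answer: 6954601/68521620 ≈ 0.10150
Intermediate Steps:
P(f, c) = c*f
w(F) = 2*F*(1 + F) (w(F) = (2*F)*(1 + F) = 2*F*(1 + F))
D(x) = 1/(9 + x)
u(v) = ⅒ (u(v) = 1/(9 + 1) = 1/10 = ⅒)
-641/(-4724) + P(16, 62)/((-2901/u(w(-7)))) = -641/(-4724) + (62*16)/((-2901/⅒)) = -641*(-1/4724) + 992/((-2901*10)) = 641/4724 + 992/(-29010) = 641/4724 + 992*(-1/29010) = 641/4724 - 496/14505 = 6954601/68521620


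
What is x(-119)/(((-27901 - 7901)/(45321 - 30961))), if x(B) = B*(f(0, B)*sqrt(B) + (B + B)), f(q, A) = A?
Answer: -11961880/1053 - 5980940*I*sqrt(119)/1053 ≈ -11360.0 - 61960.0*I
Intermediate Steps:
x(B) = B*(B**(3/2) + 2*B) (x(B) = B*(B*sqrt(B) + (B + B)) = B*(B**(3/2) + 2*B))
x(-119)/(((-27901 - 7901)/(45321 - 30961))) = ((-119)**(5/2) + 2*(-119)**2)/(((-27901 - 7901)/(45321 - 30961))) = (14161*I*sqrt(119) + 2*14161)/((-35802/14360)) = (14161*I*sqrt(119) + 28322)/((-35802*1/14360)) = (28322 + 14161*I*sqrt(119))/(-17901/7180) = (28322 + 14161*I*sqrt(119))*(-7180/17901) = -11961880/1053 - 5980940*I*sqrt(119)/1053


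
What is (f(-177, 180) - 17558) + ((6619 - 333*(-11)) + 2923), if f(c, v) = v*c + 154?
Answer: -36059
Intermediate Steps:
f(c, v) = 154 + c*v (f(c, v) = c*v + 154 = 154 + c*v)
(f(-177, 180) - 17558) + ((6619 - 333*(-11)) + 2923) = ((154 - 177*180) - 17558) + ((6619 - 333*(-11)) + 2923) = ((154 - 31860) - 17558) + ((6619 + 3663) + 2923) = (-31706 - 17558) + (10282 + 2923) = -49264 + 13205 = -36059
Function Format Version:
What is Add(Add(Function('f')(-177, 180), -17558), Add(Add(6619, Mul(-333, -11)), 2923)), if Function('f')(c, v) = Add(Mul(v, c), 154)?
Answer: -36059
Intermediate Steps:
Function('f')(c, v) = Add(154, Mul(c, v)) (Function('f')(c, v) = Add(Mul(c, v), 154) = Add(154, Mul(c, v)))
Add(Add(Function('f')(-177, 180), -17558), Add(Add(6619, Mul(-333, -11)), 2923)) = Add(Add(Add(154, Mul(-177, 180)), -17558), Add(Add(6619, Mul(-333, -11)), 2923)) = Add(Add(Add(154, -31860), -17558), Add(Add(6619, 3663), 2923)) = Add(Add(-31706, -17558), Add(10282, 2923)) = Add(-49264, 13205) = -36059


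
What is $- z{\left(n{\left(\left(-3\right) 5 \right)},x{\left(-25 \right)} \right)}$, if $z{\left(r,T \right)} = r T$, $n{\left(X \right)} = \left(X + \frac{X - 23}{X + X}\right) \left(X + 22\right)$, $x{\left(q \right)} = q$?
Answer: $- \frac{7210}{3} \approx -2403.3$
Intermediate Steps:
$n{\left(X \right)} = \left(22 + X\right) \left(X + \frac{-23 + X}{2 X}\right)$ ($n{\left(X \right)} = \left(X + \frac{-23 + X}{2 X}\right) \left(22 + X\right) = \left(22 + X\right) \left(X + \frac{-23 + X}{2 X}\right)$)
$z{\left(r,T \right)} = T r$
$- z{\left(n{\left(\left(-3\right) 5 \right)},x{\left(-25 \right)} \right)} = - \left(-25\right) \left(- \frac{1}{2} + \left(\left(-3\right) 5\right)^{2} - \frac{253}{\left(-3\right) 5} + \frac{45 \left(\left(-3\right) 5\right)}{2}\right) = - \left(-25\right) \left(- \frac{1}{2} + \left(-15\right)^{2} - \frac{253}{-15} + \frac{45}{2} \left(-15\right)\right) = - \left(-25\right) \left(- \frac{1}{2} + 225 - - \frac{253}{15} - \frac{675}{2}\right) = - \left(-25\right) \left(- \frac{1}{2} + 225 + \frac{253}{15} - \frac{675}{2}\right) = - \frac{\left(-25\right) \left(-1442\right)}{15} = \left(-1\right) \frac{7210}{3} = - \frac{7210}{3}$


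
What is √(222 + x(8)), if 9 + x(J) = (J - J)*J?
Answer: √213 ≈ 14.595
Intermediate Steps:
x(J) = -9 (x(J) = -9 + (J - J)*J = -9 + 0*J = -9 + 0 = -9)
√(222 + x(8)) = √(222 - 9) = √213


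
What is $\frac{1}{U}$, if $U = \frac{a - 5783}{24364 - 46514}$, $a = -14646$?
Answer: $\frac{22150}{20429} \approx 1.0842$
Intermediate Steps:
$U = \frac{20429}{22150}$ ($U = \frac{-14646 - 5783}{24364 - 46514} = - \frac{20429}{-22150} = \left(-20429\right) \left(- \frac{1}{22150}\right) = \frac{20429}{22150} \approx 0.9223$)
$\frac{1}{U} = \frac{1}{\frac{20429}{22150}} = \frac{22150}{20429}$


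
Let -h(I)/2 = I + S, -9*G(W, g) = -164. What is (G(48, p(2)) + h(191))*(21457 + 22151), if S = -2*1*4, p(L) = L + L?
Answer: -45497680/3 ≈ -1.5166e+7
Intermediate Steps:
p(L) = 2*L
S = -8 (S = -2*4 = -8)
G(W, g) = 164/9 (G(W, g) = -⅑*(-164) = 164/9)
h(I) = 16 - 2*I (h(I) = -2*(I - 8) = -2*(-8 + I) = 16 - 2*I)
(G(48, p(2)) + h(191))*(21457 + 22151) = (164/9 + (16 - 2*191))*(21457 + 22151) = (164/9 + (16 - 382))*43608 = (164/9 - 366)*43608 = -3130/9*43608 = -45497680/3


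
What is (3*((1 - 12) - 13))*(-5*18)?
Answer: 6480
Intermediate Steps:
(3*((1 - 12) - 13))*(-5*18) = (3*(-11 - 13))*(-90) = (3*(-24))*(-90) = -72*(-90) = 6480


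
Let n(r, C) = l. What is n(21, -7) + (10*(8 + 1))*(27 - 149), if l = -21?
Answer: -11001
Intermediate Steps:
n(r, C) = -21
n(21, -7) + (10*(8 + 1))*(27 - 149) = -21 + (10*(8 + 1))*(27 - 149) = -21 + (10*9)*(-122) = -21 + 90*(-122) = -21 - 10980 = -11001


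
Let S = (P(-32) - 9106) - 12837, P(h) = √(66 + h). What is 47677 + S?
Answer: 25734 + √34 ≈ 25740.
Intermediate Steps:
S = -21943 + √34 (S = (√(66 - 32) - 9106) - 12837 = (√34 - 9106) - 12837 = (-9106 + √34) - 12837 = -21943 + √34 ≈ -21937.)
47677 + S = 47677 + (-21943 + √34) = 25734 + √34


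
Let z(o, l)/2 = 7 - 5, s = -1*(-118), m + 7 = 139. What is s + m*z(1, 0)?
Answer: 646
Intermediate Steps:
m = 132 (m = -7 + 139 = 132)
s = 118
z(o, l) = 4 (z(o, l) = 2*(7 - 5) = 2*2 = 4)
s + m*z(1, 0) = 118 + 132*4 = 118 + 528 = 646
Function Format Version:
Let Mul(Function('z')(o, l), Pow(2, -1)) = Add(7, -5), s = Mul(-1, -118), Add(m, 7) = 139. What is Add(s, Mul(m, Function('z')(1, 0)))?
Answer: 646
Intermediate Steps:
m = 132 (m = Add(-7, 139) = 132)
s = 118
Function('z')(o, l) = 4 (Function('z')(o, l) = Mul(2, Add(7, -5)) = Mul(2, 2) = 4)
Add(s, Mul(m, Function('z')(1, 0))) = Add(118, Mul(132, 4)) = Add(118, 528) = 646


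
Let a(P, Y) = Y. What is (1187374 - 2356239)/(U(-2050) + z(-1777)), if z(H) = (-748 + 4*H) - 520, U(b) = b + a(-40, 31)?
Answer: 233773/2079 ≈ 112.44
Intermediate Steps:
U(b) = 31 + b (U(b) = b + 31 = 31 + b)
z(H) = -1268 + 4*H
(1187374 - 2356239)/(U(-2050) + z(-1777)) = (1187374 - 2356239)/((31 - 2050) + (-1268 + 4*(-1777))) = -1168865/(-2019 + (-1268 - 7108)) = -1168865/(-2019 - 8376) = -1168865/(-10395) = -1168865*(-1/10395) = 233773/2079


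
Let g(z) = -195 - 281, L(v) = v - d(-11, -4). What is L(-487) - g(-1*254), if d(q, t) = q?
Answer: 0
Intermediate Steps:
L(v) = 11 + v (L(v) = v - 1*(-11) = v + 11 = 11 + v)
g(z) = -476
L(-487) - g(-1*254) = (11 - 487) - 1*(-476) = -476 + 476 = 0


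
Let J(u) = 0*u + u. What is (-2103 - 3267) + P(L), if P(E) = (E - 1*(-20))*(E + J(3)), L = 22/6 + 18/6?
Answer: -46010/9 ≈ -5112.2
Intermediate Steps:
L = 20/3 (L = 22*(⅙) + 18*(⅙) = 11/3 + 3 = 20/3 ≈ 6.6667)
J(u) = u (J(u) = 0 + u = u)
P(E) = (3 + E)*(20 + E) (P(E) = (E - 1*(-20))*(E + 3) = (E + 20)*(3 + E) = (20 + E)*(3 + E) = (3 + E)*(20 + E))
(-2103 - 3267) + P(L) = (-2103 - 3267) + (60 + (20/3)² + 23*(20/3)) = -5370 + (60 + 400/9 + 460/3) = -5370 + 2320/9 = -46010/9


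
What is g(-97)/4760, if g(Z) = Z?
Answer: -97/4760 ≈ -0.020378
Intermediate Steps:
g(-97)/4760 = -97/4760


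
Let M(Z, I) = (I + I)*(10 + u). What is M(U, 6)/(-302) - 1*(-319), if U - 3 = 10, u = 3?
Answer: 48091/151 ≈ 318.48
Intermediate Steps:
U = 13 (U = 3 + 10 = 13)
M(Z, I) = 26*I (M(Z, I) = (I + I)*(10 + 3) = (2*I)*13 = 26*I)
M(U, 6)/(-302) - 1*(-319) = (26*6)/(-302) - 1*(-319) = 156*(-1/302) + 319 = -78/151 + 319 = 48091/151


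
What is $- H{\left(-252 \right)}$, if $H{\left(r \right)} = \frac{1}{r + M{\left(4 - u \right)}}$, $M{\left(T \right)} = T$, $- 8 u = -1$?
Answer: $\frac{8}{1985} \approx 0.0040302$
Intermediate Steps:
$u = \frac{1}{8}$ ($u = \left(- \frac{1}{8}\right) \left(-1\right) = \frac{1}{8} \approx 0.125$)
$H{\left(r \right)} = \frac{1}{\frac{31}{8} + r}$ ($H{\left(r \right)} = \frac{1}{r + \left(4 - \frac{1}{8}\right)} = \frac{1}{r + \frac{31}{8}} = \frac{1}{\frac{31}{8} + r}$)
$- H{\left(-252 \right)} = - \frac{8}{31 + 8 \left(-252\right)} = - \frac{8}{31 - 2016} = - \frac{8}{-1985} = - \frac{8 \left(-1\right)}{1985} = \left(-1\right) \left(- \frac{8}{1985}\right) = \frac{8}{1985}$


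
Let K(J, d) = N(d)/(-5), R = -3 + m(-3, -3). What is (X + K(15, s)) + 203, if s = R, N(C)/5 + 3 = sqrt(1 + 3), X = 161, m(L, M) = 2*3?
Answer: 365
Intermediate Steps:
m(L, M) = 6
R = 3 (R = -3 + 6 = 3)
N(C) = -5 (N(C) = -15 + 5*sqrt(1 + 3) = -15 + 5*sqrt(4) = -15 + 5*2 = -15 + 10 = -5)
s = 3
K(J, d) = 1 (K(J, d) = -5/(-5) = -5*(-1/5) = 1)
(X + K(15, s)) + 203 = (161 + 1) + 203 = 162 + 203 = 365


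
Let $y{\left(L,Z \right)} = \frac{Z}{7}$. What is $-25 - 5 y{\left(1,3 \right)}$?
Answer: $- \frac{190}{7} \approx -27.143$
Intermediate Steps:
$y{\left(L,Z \right)} = \frac{Z}{7}$ ($y{\left(L,Z \right)} = Z \frac{1}{7} = \frac{Z}{7}$)
$-25 - 5 y{\left(1,3 \right)} = -25 - 5 \cdot \frac{1}{7} \cdot 3 = -25 - \frac{15}{7} = - \frac{190}{7}$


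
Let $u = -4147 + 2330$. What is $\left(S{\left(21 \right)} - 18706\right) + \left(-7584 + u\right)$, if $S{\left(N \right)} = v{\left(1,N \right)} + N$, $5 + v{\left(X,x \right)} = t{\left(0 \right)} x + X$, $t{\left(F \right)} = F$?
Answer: $-28090$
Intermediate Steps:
$u = -1817$
$v{\left(X,x \right)} = -5 + X$ ($v{\left(X,x \right)} = -5 + \left(0 x + X\right) = -5 + \left(0 + X\right) = -5 + X$)
$S{\left(N \right)} = -4 + N$ ($S{\left(N \right)} = \left(-5 + 1\right) + N = -4 + N$)
$\left(S{\left(21 \right)} - 18706\right) + \left(-7584 + u\right) = \left(\left(-4 + 21\right) - 18706\right) - 9401 = \left(17 - 18706\right) - 9401 = -18689 - 9401 = -28090$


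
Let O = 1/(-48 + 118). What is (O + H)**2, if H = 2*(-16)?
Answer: 5013121/4900 ≈ 1023.1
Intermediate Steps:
O = 1/70 ≈ 0.014286
H = -32
(O + H)**2 = (1/70 - 32)**2 = (-2239/70)**2 = 5013121/4900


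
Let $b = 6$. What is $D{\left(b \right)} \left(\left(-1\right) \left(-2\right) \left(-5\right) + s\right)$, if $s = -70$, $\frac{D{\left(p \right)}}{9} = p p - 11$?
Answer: $-18000$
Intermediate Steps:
$D{\left(p \right)} = -99 + 9 p^{2}$ ($D{\left(p \right)} = 9 \left(p p - 11\right) = 9 \left(p^{2} - 11\right) = 9 \left(-11 + p^{2}\right) = -99 + 9 p^{2}$)
$D{\left(b \right)} \left(\left(-1\right) \left(-2\right) \left(-5\right) + s\right) = \left(-99 + 9 \cdot 6^{2}\right) \left(\left(-1\right) \left(-2\right) \left(-5\right) - 70\right) = \left(-99 + 9 \cdot 36\right) \left(2 \left(-5\right) - 70\right) = \left(-99 + 324\right) \left(-10 - 70\right) = 225 \left(-80\right) = -18000$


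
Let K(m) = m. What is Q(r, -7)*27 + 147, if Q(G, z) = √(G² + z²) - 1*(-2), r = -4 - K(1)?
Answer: 201 + 27*√74 ≈ 433.26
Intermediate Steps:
r = -5 (r = -4 - 1*1 = -4 - 1 = -5)
Q(G, z) = 2 + √(G² + z²) (Q(G, z) = √(G² + z²) + 2 = 2 + √(G² + z²))
Q(r, -7)*27 + 147 = (2 + √((-5)² + (-7)²))*27 + 147 = (2 + √(25 + 49))*27 + 147 = (2 + √74)*27 + 147 = (54 + 27*√74) + 147 = 201 + 27*√74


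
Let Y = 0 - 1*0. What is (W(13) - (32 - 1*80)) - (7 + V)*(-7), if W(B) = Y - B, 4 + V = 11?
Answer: 133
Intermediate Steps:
V = 7 (V = -4 + 11 = 7)
Y = 0 (Y = 0 + 0 = 0)
W(B) = -B (W(B) = 0 - B = -B)
(W(13) - (32 - 1*80)) - (7 + V)*(-7) = (-1*13 - (32 - 1*80)) - (7 + 7)*(-7) = (-13 - (32 - 80)) - 14*(-7) = (-13 - 1*(-48)) - 1*(-98) = (-13 + 48) + 98 = 35 + 98 = 133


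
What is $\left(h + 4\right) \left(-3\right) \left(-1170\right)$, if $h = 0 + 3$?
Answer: $24570$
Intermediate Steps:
$h = 3$
$\left(h + 4\right) \left(-3\right) \left(-1170\right) = \left(3 + 4\right) \left(-3\right) \left(-1170\right) = 7 \left(-3\right) \left(-1170\right) = \left(-21\right) \left(-1170\right) = 24570$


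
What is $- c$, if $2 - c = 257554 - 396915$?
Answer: $-139363$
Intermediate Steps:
$c = 139363$ ($c = 2 - \left(257554 - 396915\right) = 2 - -139361 = 2 + 139361 = 139363$)
$- c = \left(-1\right) 139363 = -139363$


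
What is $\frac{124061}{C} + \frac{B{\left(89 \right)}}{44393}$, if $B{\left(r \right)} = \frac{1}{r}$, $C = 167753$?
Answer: $\frac{490162325350}{662788244681} \approx 0.73955$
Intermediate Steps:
$\frac{124061}{C} + \frac{B{\left(89 \right)}}{44393} = \frac{124061}{167753} + \frac{1}{89 \cdot 44393} = 124061 \cdot \frac{1}{167753} + \frac{1}{89} \cdot \frac{1}{44393} = \frac{124061}{167753} + \frac{1}{3950977} = \frac{490162325350}{662788244681}$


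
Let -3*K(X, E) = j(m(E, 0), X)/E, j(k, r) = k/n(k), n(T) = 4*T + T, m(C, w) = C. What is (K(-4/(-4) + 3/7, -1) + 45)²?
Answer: 456976/225 ≈ 2031.0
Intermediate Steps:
n(T) = 5*T
j(k, r) = ⅕ (j(k, r) = k/((5*k)) = k*(1/(5*k)) = ⅕)
K(X, E) = -1/(15*E)
(K(-4/(-4) + 3/7, -1) + 45)² = (-1/15/(-1) + 45)² = (-1/15*(-1) + 45)² = (1/15 + 45)² = (676/15)² = 456976/225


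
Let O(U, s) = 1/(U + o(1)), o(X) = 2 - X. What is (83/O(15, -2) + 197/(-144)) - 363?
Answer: 138763/144 ≈ 963.63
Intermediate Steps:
O(U, s) = 1/(1 + U) (O(U, s) = 1/(U + (2 - 1*1)) = 1/(U + (2 - 1)) = 1/(U + 1) = 1/(1 + U))
(83/O(15, -2) + 197/(-144)) - 363 = (83/(1/(1 + 15)) + 197/(-144)) - 363 = (83/(1/16) + 197*(-1/144)) - 363 = (83/(1/16) - 197/144) - 363 = (83*16 - 197/144) - 363 = (1328 - 197/144) - 363 = 191035/144 - 363 = 138763/144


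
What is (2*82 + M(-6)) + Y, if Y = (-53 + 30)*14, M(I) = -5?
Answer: -163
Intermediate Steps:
Y = -322 (Y = -23*14 = -322)
(2*82 + M(-6)) + Y = (2*82 - 5) - 322 = (164 - 5) - 322 = 159 - 322 = -163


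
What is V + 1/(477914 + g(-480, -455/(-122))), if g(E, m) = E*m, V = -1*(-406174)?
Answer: 11796736502457/29043554 ≈ 4.0617e+5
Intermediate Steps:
V = 406174
V + 1/(477914 + g(-480, -455/(-122))) = 406174 + 1/(477914 - (-218400)/(-122)) = 406174 + 1/(477914 - (-218400)*(-1)/122) = 406174 + 1/(477914 - 480*455/122) = 406174 + 1/(477914 - 109200/61) = 406174 + 1/(29043554/61) = 406174 + 61/29043554 = 11796736502457/29043554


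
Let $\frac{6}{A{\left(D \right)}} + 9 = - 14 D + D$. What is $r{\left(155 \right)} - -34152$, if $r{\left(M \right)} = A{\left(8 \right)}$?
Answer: $\frac{3859170}{113} \approx 34152.0$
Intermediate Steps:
$A{\left(D \right)} = \frac{6}{-9 - 13 D}$ ($A{\left(D \right)} = \frac{6}{-9 + \left(- 14 D + D\right)} = \frac{6}{-9 - 13 D}$)
$r{\left(M \right)} = - \frac{6}{113}$ ($r{\left(M \right)} = - \frac{6}{9 + 13 \cdot 8} = - \frac{6}{9 + 104} = - \frac{6}{113}$)
$r{\left(155 \right)} - -34152 = - \frac{6}{113} - -34152 = - \frac{6}{113} + 34152 = \frac{3859170}{113}$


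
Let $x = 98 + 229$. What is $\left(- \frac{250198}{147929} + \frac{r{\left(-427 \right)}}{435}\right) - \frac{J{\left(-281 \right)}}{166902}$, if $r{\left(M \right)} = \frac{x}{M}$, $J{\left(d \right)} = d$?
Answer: $- \frac{89158548211963}{52712394120330} \approx -1.6914$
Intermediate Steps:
$x = 327$
$r{\left(M \right)} = \frac{327}{M}$
$\left(- \frac{250198}{147929} + \frac{r{\left(-427 \right)}}{435}\right) - \frac{J{\left(-281 \right)}}{166902} = \left(- \frac{250198}{147929} + \frac{327 \frac{1}{-427}}{435}\right) - - \frac{281}{166902} = \left(\left(-250198\right) \frac{1}{147929} + 327 \left(- \frac{1}{427}\right) \frac{1}{435}\right) - \left(-281\right) \frac{1}{166902} = \left(- \frac{250198}{147929} - \frac{109}{61915}\right) - - \frac{281}{166902} = \left(- \frac{250198}{147929} - \frac{109}{61915}\right) + \frac{281}{166902} = - \frac{534728739}{315828415} + \frac{281}{166902} = - \frac{89158548211963}{52712394120330}$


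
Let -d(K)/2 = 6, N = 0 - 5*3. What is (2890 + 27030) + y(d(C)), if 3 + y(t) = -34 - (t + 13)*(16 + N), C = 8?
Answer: 29882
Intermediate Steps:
N = -15 (N = 0 - 15 = -15)
d(K) = -12 (d(K) = -2*6 = -12)
y(t) = -50 - t (y(t) = -3 + (-34 - (t + 13)*(16 - 15)) = -3 + (-34 - (13 + t)) = -3 + (-34 + (-13 - t)) = -3 + (-47 - t) = -50 - t)
(2890 + 27030) + y(d(C)) = (2890 + 27030) + (-50 - 1*(-12)) = 29920 + (-50 + 12) = 29920 - 38 = 29882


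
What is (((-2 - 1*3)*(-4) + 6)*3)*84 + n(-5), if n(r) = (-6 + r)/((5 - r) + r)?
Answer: 32749/5 ≈ 6549.8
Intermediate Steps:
n(r) = -6/5 + r/5 (n(r) = (-6 + r)/5 = (-6 + r)*(⅕) = -6/5 + r/5)
(((-2 - 1*3)*(-4) + 6)*3)*84 + n(-5) = (((-2 - 1*3)*(-4) + 6)*3)*84 + (-6/5 + (⅕)*(-5)) = (((-2 - 3)*(-4) + 6)*3)*84 + (-6/5 - 1) = ((-5*(-4) + 6)*3)*84 - 11/5 = ((20 + 6)*3)*84 - 11/5 = (26*3)*84 - 11/5 = 78*84 - 11/5 = 6552 - 11/5 = 32749/5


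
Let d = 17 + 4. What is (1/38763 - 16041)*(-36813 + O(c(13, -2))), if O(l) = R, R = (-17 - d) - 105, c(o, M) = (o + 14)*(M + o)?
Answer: 22979140353592/38763 ≈ 5.9281e+8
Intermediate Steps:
d = 21
c(o, M) = (14 + o)*(M + o)
R = -143 (R = (-17 - 1*21) - 105 = (-17 - 21) - 105 = -38 - 105 = -143)
O(l) = -143
(1/38763 - 16041)*(-36813 + O(c(13, -2))) = (1/38763 - 16041)*(-36813 - 143) = (1/38763 - 16041)*(-36956) = -621797282/38763*(-36956) = 22979140353592/38763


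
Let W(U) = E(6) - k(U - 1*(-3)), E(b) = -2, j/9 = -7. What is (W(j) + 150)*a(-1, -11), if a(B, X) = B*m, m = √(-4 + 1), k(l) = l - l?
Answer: -148*I*√3 ≈ -256.34*I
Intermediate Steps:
k(l) = 0
j = -63 (j = 9*(-7) = -63)
m = I*√3 (m = √(-3) = I*√3 ≈ 1.732*I)
W(U) = -2 (W(U) = -2 - 1*0 = -2 + 0 = -2)
a(B, X) = I*B*√3 (a(B, X) = B*(I*√3) = I*B*√3)
(W(j) + 150)*a(-1, -11) = (-2 + 150)*(I*(-1)*√3) = 148*(-I*√3) = -148*I*√3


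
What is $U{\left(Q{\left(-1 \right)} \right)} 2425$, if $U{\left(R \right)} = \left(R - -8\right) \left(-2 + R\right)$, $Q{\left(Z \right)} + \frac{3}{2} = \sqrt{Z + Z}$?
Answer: $- \frac{240075}{4} + 7275 i \sqrt{2} \approx -60019.0 + 10288.0 i$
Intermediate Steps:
$Q{\left(Z \right)} = - \frac{3}{2} + \sqrt{2} \sqrt{Z}$ ($Q{\left(Z \right)} = - \frac{3}{2} + \sqrt{Z + Z} = - \frac{3}{2} + \sqrt{2 Z} = - \frac{3}{2} + \sqrt{2} \sqrt{Z}$)
$U{\left(R \right)} = \left(-2 + R\right) \left(8 + R\right)$ ($U{\left(R \right)} = \left(R + 8\right) \left(-2 + R\right) = \left(8 + R\right) \left(-2 + R\right) = \left(-2 + R\right) \left(8 + R\right)$)
$U{\left(Q{\left(-1 \right)} \right)} 2425 = \left(-16 + \left(- \frac{3}{2} + \sqrt{2} \sqrt{-1}\right)^{2} + 6 \left(- \frac{3}{2} + \sqrt{2} \sqrt{-1}\right)\right) 2425 = \left(-16 + \left(- \frac{3}{2} + \sqrt{2} i\right)^{2} + 6 \left(- \frac{3}{2} + \sqrt{2} i\right)\right) 2425 = \left(-16 + \left(- \frac{3}{2} + i \sqrt{2}\right)^{2} + 6 \left(- \frac{3}{2} + i \sqrt{2}\right)\right) 2425 = \left(-16 + \left(- \frac{3}{2} + i \sqrt{2}\right)^{2} - \left(9 - 6 i \sqrt{2}\right)\right) 2425 = \left(-25 + \left(- \frac{3}{2} + i \sqrt{2}\right)^{2} + 6 i \sqrt{2}\right) 2425 = -60625 + 2425 \left(- \frac{3}{2} + i \sqrt{2}\right)^{2} + 14550 i \sqrt{2}$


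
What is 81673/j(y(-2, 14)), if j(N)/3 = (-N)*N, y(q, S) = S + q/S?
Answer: -4001977/28227 ≈ -141.78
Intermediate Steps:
j(N) = -3*N² (j(N) = 3*((-N)*N) = 3*(-N²) = -3*N²)
81673/j(y(-2, 14)) = 81673/((-3*(14 - 2/14)²)) = 81673/((-3*(14 - 2*1/14)²)) = 81673/((-3*(14 - ⅐)²)) = 81673/((-3*(97/7)²)) = 81673/((-3*9409/49)) = 81673/(-28227/49) = 81673*(-49/28227) = -4001977/28227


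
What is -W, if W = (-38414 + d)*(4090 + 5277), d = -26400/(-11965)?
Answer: 861009225874/2393 ≈ 3.5980e+8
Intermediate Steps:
d = 5280/2393 (d = -26400*(-1/11965) = 5280/2393 ≈ 2.2064)
W = -861009225874/2393 (W = (-38414 + 5280/2393)*(4090 + 5277) = -91919422/2393*9367 = -861009225874/2393 ≈ -3.5980e+8)
-W = -1*(-861009225874/2393) = 861009225874/2393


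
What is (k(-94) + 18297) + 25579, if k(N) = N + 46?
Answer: 43828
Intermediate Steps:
k(N) = 46 + N
(k(-94) + 18297) + 25579 = ((46 - 94) + 18297) + 25579 = (-48 + 18297) + 25579 = 18249 + 25579 = 43828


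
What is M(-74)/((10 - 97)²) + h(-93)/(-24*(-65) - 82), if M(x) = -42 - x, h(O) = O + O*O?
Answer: 32403830/5593491 ≈ 5.7931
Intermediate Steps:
h(O) = O + O²
M(-74)/((10 - 97)²) + h(-93)/(-24*(-65) - 82) = (-42 - 1*(-74))/((10 - 97)²) + (-93*(1 - 93))/(-24*(-65) - 82) = (-42 + 74)/((-87)²) + (-93*(-92))/(1560 - 82) = 32/7569 + 8556/1478 = 32*(1/7569) + 8556*(1/1478) = 32/7569 + 4278/739 = 32403830/5593491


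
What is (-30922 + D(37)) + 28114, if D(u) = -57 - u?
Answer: -2902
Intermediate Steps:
(-30922 + D(37)) + 28114 = (-30922 + (-57 - 1*37)) + 28114 = (-30922 + (-57 - 37)) + 28114 = (-30922 - 94) + 28114 = -31016 + 28114 = -2902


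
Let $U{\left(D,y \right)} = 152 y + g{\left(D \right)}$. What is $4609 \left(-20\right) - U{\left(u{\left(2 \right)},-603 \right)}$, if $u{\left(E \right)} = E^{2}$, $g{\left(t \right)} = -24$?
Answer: $-500$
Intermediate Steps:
$U{\left(D,y \right)} = -24 + 152 y$ ($U{\left(D,y \right)} = 152 y - 24 = -24 + 152 y$)
$4609 \left(-20\right) - U{\left(u{\left(2 \right)},-603 \right)} = 4609 \left(-20\right) - \left(-24 + 152 \left(-603\right)\right) = -92180 - \left(-24 - 91656\right) = -92180 - -91680 = -92180 + 91680 = -500$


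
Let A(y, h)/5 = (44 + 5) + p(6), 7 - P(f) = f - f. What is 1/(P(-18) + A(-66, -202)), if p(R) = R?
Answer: 1/282 ≈ 0.0035461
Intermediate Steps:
P(f) = 7 (P(f) = 7 - (f - f) = 7 - 1*0 = 7 + 0 = 7)
A(y, h) = 275 (A(y, h) = 5*((44 + 5) + 6) = 5*(49 + 6) = 5*55 = 275)
1/(P(-18) + A(-66, -202)) = 1/(7 + 275) = 1/282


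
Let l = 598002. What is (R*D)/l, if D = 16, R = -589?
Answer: -4712/299001 ≈ -0.015759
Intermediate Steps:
(R*D)/l = -589*16/598002 = -9424*1/598002 = -4712/299001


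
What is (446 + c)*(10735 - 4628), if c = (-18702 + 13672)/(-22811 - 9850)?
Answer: 88990202452/32661 ≈ 2.7247e+6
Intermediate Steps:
c = 5030/32661 (c = -5030/(-32661) = -5030*(-1/32661) = 5030/32661 ≈ 0.15401)
(446 + c)*(10735 - 4628) = (446 + 5030/32661)*(10735 - 4628) = (14571836/32661)*6107 = 88990202452/32661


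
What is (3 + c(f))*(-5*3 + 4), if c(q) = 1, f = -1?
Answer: -44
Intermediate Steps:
(3 + c(f))*(-5*3 + 4) = (3 + 1)*(-5*3 + 4) = 4*(-15 + 4) = 4*(-11) = -44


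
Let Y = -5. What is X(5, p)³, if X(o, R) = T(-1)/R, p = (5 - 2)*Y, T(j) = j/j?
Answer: -1/3375 ≈ -0.00029630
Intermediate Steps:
T(j) = 1
p = -15 (p = (5 - 2)*(-5) = 3*(-5) = -15)
X(o, R) = 1/R
X(5, p)³ = (1/(-15))³ = (-1/15)³ = -1/3375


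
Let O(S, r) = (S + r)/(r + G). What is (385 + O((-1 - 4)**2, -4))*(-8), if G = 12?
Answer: -3101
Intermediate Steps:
O(S, r) = (S + r)/(12 + r) (O(S, r) = (S + r)/(r + 12) = (S + r)/(12 + r))
(385 + O((-1 - 4)**2, -4))*(-8) = (385 + ((-1 - 4)**2 - 4)/(12 - 4))*(-8) = (385 + ((-5)**2 - 4)/8)*(-8) = (385 + (25 - 4)/8)*(-8) = (385 + (1/8)*21)*(-8) = (385 + 21/8)*(-8) = (3101/8)*(-8) = -3101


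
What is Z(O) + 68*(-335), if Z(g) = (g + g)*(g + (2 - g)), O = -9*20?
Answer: -23500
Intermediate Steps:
O = -180
Z(g) = 4*g (Z(g) = (2*g)*2 = 4*g)
Z(O) + 68*(-335) = 4*(-180) + 68*(-335) = -720 - 22780 = -23500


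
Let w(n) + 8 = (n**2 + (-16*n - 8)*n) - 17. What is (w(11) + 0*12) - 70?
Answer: -1998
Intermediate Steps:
w(n) = -25 + n**2 + n*(-8 - 16*n) (w(n) = -8 + ((n**2 + (-16*n - 8)*n) - 17) = -8 + ((n**2 + (-8 - 16*n)*n) - 17) = -8 + ((n**2 + n*(-8 - 16*n)) - 17) = -8 + (-17 + n**2 + n*(-8 - 16*n)) = -25 + n**2 + n*(-8 - 16*n))
(w(11) + 0*12) - 70 = ((-25 - 15*11**2 - 8*11) + 0*12) - 70 = ((-25 - 15*121 - 88) + 0) - 70 = ((-25 - 1815 - 88) + 0) - 70 = (-1928 + 0) - 70 = -1928 - 70 = -1998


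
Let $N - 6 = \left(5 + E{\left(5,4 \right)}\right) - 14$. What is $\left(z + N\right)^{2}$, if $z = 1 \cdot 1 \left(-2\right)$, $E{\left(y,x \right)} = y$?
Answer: $0$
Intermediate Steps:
$N = 2$ ($N = 6 + \left(\left(5 + 5\right) - 14\right) = 6 + \left(10 - 14\right) = 6 - 4 = 2$)
$z = -2$ ($z = 1 \left(-2\right) = -2$)
$\left(z + N\right)^{2} = \left(-2 + 2\right)^{2} = 0^{2} = 0$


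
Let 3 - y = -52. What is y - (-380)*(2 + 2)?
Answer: 1575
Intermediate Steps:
y = 55 (y = 3 - 1*(-52) = 3 + 52 = 55)
y - (-380)*(2 + 2) = 55 - (-380)*(2 + 2) = 55 - (-380)*4 = 55 - 95*(-16) = 55 + 1520 = 1575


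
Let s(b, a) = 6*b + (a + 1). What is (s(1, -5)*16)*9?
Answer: 288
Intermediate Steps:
s(b, a) = 1 + a + 6*b (s(b, a) = 6*b + (1 + a) = 1 + a + 6*b)
(s(1, -5)*16)*9 = ((1 - 5 + 6*1)*16)*9 = ((1 - 5 + 6)*16)*9 = (2*16)*9 = 32*9 = 288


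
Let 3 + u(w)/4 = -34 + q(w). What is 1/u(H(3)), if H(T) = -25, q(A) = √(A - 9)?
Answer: -37/5612 - I*√34/5612 ≈ -0.006593 - 0.001039*I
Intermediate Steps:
q(A) = √(-9 + A)
u(w) = -148 + 4*√(-9 + w) (u(w) = -12 + 4*(-34 + √(-9 + w)) = -12 + (-136 + 4*√(-9 + w)) = -148 + 4*√(-9 + w))
1/u(H(3)) = 1/(-148 + 4*√(-9 - 25)) = 1/(-148 + 4*√(-34)) = 1/(-148 + 4*(I*√34)) = 1/(-148 + 4*I*√34)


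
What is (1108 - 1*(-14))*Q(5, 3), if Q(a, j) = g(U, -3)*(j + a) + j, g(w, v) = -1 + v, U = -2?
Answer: -32538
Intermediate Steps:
Q(a, j) = -4*a - 3*j (Q(a, j) = (-1 - 3)*(j + a) + j = -4*(a + j) + j = (-4*a - 4*j) + j = -4*a - 3*j)
(1108 - 1*(-14))*Q(5, 3) = (1108 - 1*(-14))*(-4*5 - 3*3) = (1108 + 14)*(-20 - 9) = 1122*(-29) = -32538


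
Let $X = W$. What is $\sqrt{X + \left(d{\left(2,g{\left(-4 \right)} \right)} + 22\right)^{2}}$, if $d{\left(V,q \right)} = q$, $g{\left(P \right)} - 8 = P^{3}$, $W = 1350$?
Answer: $\sqrt{2506} \approx 50.06$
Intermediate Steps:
$X = 1350$
$g{\left(P \right)} = 8 + P^{3}$
$\sqrt{X + \left(d{\left(2,g{\left(-4 \right)} \right)} + 22\right)^{2}} = \sqrt{1350 + \left(\left(8 + \left(-4\right)^{3}\right) + 22\right)^{2}} = \sqrt{1350 + \left(\left(8 - 64\right) + 22\right)^{2}} = \sqrt{1350 + \left(-56 + 22\right)^{2}} = \sqrt{1350 + \left(-34\right)^{2}} = \sqrt{1350 + 1156} = \sqrt{2506}$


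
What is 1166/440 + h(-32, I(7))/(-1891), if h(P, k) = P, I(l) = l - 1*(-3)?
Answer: 100863/37820 ≈ 2.6669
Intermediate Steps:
I(l) = 3 + l (I(l) = l + 3 = 3 + l)
1166/440 + h(-32, I(7))/(-1891) = 1166/440 - 32/(-1891) = 1166*(1/440) - 32*(-1/1891) = 53/20 + 32/1891 = 100863/37820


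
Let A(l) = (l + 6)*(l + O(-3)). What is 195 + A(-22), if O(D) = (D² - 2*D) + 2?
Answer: 275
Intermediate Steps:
O(D) = 2 + D² - 2*D
A(l) = (6 + l)*(17 + l) (A(l) = (l + 6)*(l + (2 + (-3)² - 2*(-3))) = (6 + l)*(l + (2 + 9 + 6)) = (6 + l)*(l + 17) = (6 + l)*(17 + l))
195 + A(-22) = 195 + (102 + (-22)² + 23*(-22)) = 195 + (102 + 484 - 506) = 195 + 80 = 275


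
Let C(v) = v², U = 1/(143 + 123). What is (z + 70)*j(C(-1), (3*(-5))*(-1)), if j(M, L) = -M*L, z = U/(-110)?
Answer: -6144597/5852 ≈ -1050.0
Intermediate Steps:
U = 1/266 ≈ 0.0037594
z = -1/29260 (z = (1/266)/(-110) = (1/266)*(-1/110) = -1/29260 ≈ -3.4176e-5)
j(M, L) = -L*M
(z + 70)*j(C(-1), (3*(-5))*(-1)) = (-1/29260 + 70)*(-1*(3*(-5))*(-1)*(-1)²) = 2048199*(-1*(-15*(-1))*1)/29260 = 2048199*(-1*15*1)/29260 = (2048199/29260)*(-15) = -6144597/5852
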